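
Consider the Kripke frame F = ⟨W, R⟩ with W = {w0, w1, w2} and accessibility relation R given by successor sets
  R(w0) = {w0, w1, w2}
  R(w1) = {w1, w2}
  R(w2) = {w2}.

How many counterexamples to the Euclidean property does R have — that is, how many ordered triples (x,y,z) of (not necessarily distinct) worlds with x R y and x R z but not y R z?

Enumerating: (w0,w1,w0), (w0,w2,w0), (w0,w2,w1), (w1,w2,w1).

4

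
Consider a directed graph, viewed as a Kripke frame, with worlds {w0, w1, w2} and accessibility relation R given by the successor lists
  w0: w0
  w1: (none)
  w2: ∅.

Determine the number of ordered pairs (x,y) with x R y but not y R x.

0

R is symmetric; there are no such tuples.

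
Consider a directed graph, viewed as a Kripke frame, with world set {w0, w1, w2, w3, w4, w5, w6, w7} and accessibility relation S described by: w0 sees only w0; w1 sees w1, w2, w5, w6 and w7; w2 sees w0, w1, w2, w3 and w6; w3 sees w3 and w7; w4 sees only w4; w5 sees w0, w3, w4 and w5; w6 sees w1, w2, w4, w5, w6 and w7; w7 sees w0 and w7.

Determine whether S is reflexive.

Reflexive: yes — every world is S-related to itself.

Yes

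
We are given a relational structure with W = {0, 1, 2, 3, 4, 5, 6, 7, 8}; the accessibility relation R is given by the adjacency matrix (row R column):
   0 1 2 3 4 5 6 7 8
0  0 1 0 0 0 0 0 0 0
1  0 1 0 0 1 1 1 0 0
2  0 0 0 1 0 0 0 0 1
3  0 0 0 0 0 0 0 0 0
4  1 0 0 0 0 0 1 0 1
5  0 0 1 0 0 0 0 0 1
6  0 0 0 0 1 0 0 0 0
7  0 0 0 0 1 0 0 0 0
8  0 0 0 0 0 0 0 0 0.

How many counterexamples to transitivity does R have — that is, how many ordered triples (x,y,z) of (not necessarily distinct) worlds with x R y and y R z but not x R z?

16

Enumerating: (0,1,4), (0,1,5), (0,1,6), (1,4,0), (1,4,8), (1,5,2), (1,5,8), (4,0,1), (4,6,4), (5,2,3), (6,4,0), (6,4,6), (6,4,8), (7,4,0), (7,4,6), (7,4,8).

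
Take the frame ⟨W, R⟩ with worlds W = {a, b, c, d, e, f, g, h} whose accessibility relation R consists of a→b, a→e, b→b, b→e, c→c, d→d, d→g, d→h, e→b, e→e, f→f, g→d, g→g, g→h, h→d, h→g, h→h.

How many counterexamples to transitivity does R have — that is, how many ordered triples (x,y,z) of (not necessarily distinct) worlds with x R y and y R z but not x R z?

R is transitive; there are no such tuples.

0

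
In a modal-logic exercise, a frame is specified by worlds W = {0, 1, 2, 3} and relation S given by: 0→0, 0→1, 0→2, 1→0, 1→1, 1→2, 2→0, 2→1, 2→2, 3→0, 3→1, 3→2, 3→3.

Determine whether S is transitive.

Yes

Transitive: yes — every two-step S-path is closed by a direct edge.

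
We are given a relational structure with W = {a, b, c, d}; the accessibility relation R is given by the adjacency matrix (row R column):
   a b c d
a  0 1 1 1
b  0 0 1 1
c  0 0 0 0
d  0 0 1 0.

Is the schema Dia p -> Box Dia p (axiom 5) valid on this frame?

No

The schema 5 characterises exactly the Euclidean frames.
Euclidean: no — a R c and a R b, but not c R b.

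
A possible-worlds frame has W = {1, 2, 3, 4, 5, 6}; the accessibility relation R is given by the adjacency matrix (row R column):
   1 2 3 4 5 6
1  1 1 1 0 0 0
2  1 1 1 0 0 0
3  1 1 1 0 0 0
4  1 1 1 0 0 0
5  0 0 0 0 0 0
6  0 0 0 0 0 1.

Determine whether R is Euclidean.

Yes

Euclidean: yes — any two successors of a common world are R-related.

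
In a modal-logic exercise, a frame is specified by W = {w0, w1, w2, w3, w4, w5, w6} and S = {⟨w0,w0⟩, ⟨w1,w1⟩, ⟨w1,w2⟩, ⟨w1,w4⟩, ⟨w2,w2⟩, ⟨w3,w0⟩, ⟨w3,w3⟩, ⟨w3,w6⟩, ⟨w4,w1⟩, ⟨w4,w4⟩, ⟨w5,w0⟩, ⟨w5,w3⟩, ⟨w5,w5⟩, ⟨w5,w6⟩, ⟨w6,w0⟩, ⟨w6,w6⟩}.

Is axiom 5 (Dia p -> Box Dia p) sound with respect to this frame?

Axiom 5 corresponds to the accessibility relation being Euclidean.
Euclidean: no — w1 S w2 and w1 S w4, but not w2 S w4.

No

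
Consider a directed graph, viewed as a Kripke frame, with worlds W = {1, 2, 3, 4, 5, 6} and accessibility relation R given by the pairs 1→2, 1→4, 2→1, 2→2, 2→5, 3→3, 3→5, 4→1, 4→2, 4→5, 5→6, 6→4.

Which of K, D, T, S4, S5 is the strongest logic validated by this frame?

D

Serial (axiom D): yes — every world has a successor (e.g. 1 R 2).
Reflexive (axiom T): no — 1 is not related to itself.
Transitive (axiom 4): no — 1 R 2 and 2 R 5, but not 1 R 5.
Euclidean (axiom 5): no — 1 R 2 and 1 R 4, but not 2 R 4.
So F validates K, D; T would additionally require R to be reflexive. The strongest is D.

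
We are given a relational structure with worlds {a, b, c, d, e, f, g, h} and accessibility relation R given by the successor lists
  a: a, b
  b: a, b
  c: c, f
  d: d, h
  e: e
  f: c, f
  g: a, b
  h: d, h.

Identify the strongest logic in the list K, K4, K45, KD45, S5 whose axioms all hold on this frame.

KD45

Transitive (axiom 4): yes — every two-step R-path is closed by a direct edge.
Euclidean (axiom 5): yes — any two successors of a common world are R-related.
Serial (axiom D): yes — every world has a successor (e.g. a R a).
Reflexive (axiom T): no — g is not related to itself.
So F validates K, K4, K45, KD45; S5 would additionally require R to be reflexive. The strongest is KD45.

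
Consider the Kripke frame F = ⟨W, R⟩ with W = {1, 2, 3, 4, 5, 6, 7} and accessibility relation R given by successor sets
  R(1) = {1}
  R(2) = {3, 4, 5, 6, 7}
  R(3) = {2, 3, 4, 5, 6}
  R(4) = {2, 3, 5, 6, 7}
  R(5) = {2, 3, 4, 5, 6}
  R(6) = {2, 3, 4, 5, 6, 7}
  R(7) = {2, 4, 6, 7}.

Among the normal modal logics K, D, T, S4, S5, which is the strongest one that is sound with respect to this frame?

D

Serial (axiom D): yes — every world has a successor (e.g. 1 R 1).
Reflexive (axiom T): no — 2 is not related to itself.
Transitive (axiom 4): no — 3 R 2 and 2 R 7, but not 3 R 7.
Euclidean (axiom 5): no — 2 R 3 and 2 R 7, but not 3 R 7.
So F validates K, D; T would additionally require R to be reflexive. The strongest is D.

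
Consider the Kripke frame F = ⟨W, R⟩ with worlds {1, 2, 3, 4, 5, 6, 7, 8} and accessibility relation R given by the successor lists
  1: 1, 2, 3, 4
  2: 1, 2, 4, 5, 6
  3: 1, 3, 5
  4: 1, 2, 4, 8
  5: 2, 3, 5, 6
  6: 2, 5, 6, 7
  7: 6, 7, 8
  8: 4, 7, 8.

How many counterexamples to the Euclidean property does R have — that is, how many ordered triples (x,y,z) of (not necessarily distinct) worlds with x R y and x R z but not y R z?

Enumerating: (1,2,3), (1,3,2), (1,3,4), (1,4,3), (2,1,5), (2,1,6), (2,4,5), (2,4,6), (2,5,1), (2,5,4), (2,6,1), (2,6,4), … and 18 more.
Total: 30.

30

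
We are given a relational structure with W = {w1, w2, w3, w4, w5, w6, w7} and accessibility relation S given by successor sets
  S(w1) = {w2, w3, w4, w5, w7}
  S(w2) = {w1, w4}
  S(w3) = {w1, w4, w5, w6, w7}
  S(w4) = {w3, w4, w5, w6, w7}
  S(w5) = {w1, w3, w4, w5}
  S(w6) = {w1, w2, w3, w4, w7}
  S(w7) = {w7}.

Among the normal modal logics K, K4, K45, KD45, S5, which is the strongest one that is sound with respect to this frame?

Transitive (axiom 4): no — w1 S w3 and w3 S w6, but not w1 S w6.
Euclidean (axiom 5): no — w1 S w2 and w1 S w3, but not w2 S w3.
Serial (axiom D): yes — every world has a successor (e.g. w1 S w2).
Reflexive (axiom T): no — w1 is not related to itself.
So F validates K; K4 would additionally require S to be transitive. The strongest is K.

K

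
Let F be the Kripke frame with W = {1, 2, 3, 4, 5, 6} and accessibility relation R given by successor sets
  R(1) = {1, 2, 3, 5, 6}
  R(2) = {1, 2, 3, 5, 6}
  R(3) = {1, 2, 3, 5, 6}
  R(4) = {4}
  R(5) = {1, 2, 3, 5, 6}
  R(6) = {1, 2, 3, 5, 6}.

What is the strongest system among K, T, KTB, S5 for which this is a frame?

S5

Reflexive (axiom T): yes — every world is R-related to itself.
Symmetric (axiom B): yes — every pair in R has its reverse in R.
Euclidean (axiom 5): yes — any two successors of a common world are R-related.
So F validates K, T, KTB, S5. The strongest is S5.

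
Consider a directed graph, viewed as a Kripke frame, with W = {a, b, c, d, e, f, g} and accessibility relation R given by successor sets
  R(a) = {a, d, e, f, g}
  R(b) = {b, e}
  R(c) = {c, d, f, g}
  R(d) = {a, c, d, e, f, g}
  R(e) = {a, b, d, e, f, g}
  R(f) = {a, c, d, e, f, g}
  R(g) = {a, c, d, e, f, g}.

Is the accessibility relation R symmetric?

Symmetric: yes — every pair in R has its reverse in R.

Yes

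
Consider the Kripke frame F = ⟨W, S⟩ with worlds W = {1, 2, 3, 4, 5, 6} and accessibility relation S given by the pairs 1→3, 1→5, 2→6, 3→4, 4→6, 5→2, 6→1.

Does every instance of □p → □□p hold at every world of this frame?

No

The schema 4 characterises exactly the transitive frames.
Transitive: no — 1 S 3 and 3 S 4, but not 1 S 4.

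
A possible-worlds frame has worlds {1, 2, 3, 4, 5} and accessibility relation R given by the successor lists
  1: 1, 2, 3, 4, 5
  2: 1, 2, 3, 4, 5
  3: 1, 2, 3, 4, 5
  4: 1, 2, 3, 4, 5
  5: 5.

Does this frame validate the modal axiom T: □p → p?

Yes

The schema T characterises exactly the reflexive frames.
Reflexive: yes — every world is R-related to itself.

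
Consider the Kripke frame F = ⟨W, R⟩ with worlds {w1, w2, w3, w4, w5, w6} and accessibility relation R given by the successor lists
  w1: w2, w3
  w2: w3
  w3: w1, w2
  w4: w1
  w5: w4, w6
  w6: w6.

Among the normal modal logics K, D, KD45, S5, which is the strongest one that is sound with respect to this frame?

D

Serial (axiom D): yes — every world has a successor (e.g. w1 R w2).
Euclidean (axiom 5): no — w3 R w2 and w3 R w1, but not w2 R w1.
Transitive (axiom 4): no — w2 R w3 and w3 R w1, but not w2 R w1.
Reflexive (axiom T): no — w1 is not related to itself.
So F validates K, D; KD45 would additionally require R to be Euclidean and transitive. The strongest is D.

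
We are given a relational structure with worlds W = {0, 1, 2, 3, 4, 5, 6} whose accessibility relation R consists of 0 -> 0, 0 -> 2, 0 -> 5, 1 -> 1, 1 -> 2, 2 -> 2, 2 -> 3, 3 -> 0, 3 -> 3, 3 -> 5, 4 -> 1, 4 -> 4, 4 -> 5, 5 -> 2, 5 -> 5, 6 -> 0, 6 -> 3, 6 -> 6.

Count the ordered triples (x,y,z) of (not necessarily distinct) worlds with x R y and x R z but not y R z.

16

Enumerating: (0,2,0), (0,2,5), (0,5,0), (1,2,1), (2,3,2), (3,0,3), (3,5,0), (3,5,3), (4,1,4), (4,1,5), (4,5,1), (4,5,4), (5,2,5), (6,0,3), (6,0,6), (6,3,6).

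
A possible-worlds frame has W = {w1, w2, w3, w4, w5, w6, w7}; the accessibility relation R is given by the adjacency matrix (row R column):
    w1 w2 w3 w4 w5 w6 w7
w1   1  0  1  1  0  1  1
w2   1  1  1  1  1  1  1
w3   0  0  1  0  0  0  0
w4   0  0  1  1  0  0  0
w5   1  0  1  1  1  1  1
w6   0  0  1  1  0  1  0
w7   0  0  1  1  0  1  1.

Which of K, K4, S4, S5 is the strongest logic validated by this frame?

Transitive (axiom 4): yes — every two-step R-path is closed by a direct edge.
Reflexive (axiom T): yes — every world is R-related to itself.
Euclidean (axiom 5): no — w1 R w3 and w1 R w4, but not w3 R w4.
So F validates K, K4, S4; S5 would additionally require R to be Euclidean. The strongest is S4.

S4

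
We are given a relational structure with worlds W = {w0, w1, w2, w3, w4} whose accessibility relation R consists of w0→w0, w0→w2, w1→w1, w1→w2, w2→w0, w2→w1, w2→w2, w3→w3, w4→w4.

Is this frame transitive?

No

Transitive: no — w0 R w2 and w2 R w1, but not w0 R w1.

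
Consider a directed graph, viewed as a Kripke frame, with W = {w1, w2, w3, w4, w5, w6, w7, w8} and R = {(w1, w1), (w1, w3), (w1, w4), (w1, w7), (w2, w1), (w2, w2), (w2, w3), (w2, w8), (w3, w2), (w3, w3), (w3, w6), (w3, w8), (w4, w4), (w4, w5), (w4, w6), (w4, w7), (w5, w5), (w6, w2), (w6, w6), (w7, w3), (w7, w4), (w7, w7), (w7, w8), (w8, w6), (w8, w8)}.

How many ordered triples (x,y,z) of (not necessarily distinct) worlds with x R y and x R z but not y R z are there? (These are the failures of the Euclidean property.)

34

Enumerating: (w1,w3,w1), (w1,w3,w4), (w1,w3,w7), (w1,w4,w1), (w1,w4,w3), (w1,w7,w1), (w2,w1,w2), (w2,w1,w8), (w2,w3,w1), (w2,w8,w1), (w2,w8,w2), (w2,w8,w3), … and 22 more.
Total: 34.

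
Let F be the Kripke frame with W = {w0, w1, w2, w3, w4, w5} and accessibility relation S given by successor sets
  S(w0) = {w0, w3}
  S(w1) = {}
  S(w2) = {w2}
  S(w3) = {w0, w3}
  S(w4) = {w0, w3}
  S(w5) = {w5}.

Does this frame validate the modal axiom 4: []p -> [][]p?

By correspondence theory, 4 is valid on a frame iff S is transitive.
Transitive: yes — every two-step S-path is closed by a direct edge.

Yes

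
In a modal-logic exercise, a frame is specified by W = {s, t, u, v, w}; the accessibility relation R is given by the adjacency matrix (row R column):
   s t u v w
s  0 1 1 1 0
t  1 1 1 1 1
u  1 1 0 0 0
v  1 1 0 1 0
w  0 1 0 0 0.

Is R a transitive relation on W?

Transitive: no — s R t and t R w, but not s R w.

No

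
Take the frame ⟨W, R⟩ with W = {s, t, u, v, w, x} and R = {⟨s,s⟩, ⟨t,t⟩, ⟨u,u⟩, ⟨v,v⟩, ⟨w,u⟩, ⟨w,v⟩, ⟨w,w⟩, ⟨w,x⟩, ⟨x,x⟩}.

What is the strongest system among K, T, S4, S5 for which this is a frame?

S4

Reflexive (axiom T): yes — every world is R-related to itself.
Transitive (axiom 4): yes — every two-step R-path is closed by a direct edge.
Euclidean (axiom 5): no — w R u and w R v, but not u R v.
So F validates K, T, S4; S5 would additionally require R to be Euclidean. The strongest is S4.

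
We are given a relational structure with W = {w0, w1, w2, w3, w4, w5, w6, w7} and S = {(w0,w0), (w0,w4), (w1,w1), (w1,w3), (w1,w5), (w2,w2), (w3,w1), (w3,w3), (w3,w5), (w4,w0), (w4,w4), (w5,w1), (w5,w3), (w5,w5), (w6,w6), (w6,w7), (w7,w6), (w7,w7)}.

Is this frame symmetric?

Symmetric: yes — every pair in S has its reverse in S.

Yes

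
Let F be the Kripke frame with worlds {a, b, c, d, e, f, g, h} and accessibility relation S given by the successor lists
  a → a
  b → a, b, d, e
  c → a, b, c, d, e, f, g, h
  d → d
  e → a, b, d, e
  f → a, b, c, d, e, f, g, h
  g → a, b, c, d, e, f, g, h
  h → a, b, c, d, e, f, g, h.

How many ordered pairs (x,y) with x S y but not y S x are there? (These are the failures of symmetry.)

20

Enumerating: (b,a), (b,d), (c,a), (c,b), (c,d), (c,e), (e,a), (e,d), (f,a), (f,b), (f,d), (f,e), … and 8 more.
Total: 20.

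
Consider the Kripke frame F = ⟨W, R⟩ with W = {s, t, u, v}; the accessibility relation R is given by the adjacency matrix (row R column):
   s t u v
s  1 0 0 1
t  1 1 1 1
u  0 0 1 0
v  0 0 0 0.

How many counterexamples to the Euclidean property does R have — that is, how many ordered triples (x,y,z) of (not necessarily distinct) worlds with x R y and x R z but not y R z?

Enumerating: (s,v,s), (s,v,v), (t,s,t), (t,s,u), (t,u,s), (t,u,t), (t,u,v), (t,v,s), (t,v,t), (t,v,u), (t,v,v).

11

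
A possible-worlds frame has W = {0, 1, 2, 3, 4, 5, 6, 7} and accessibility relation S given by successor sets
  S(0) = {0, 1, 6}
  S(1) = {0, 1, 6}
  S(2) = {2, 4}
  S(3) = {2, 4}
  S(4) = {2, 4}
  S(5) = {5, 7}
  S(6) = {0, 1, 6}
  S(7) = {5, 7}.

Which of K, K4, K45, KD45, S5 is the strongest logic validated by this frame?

Transitive (axiom 4): yes — every two-step S-path is closed by a direct edge.
Euclidean (axiom 5): yes — any two successors of a common world are S-related.
Serial (axiom D): yes — every world has a successor (e.g. 0 S 0).
Reflexive (axiom T): no — 3 is not related to itself.
So F validates K, K4, K45, KD45; S5 would additionally require S to be reflexive. The strongest is KD45.

KD45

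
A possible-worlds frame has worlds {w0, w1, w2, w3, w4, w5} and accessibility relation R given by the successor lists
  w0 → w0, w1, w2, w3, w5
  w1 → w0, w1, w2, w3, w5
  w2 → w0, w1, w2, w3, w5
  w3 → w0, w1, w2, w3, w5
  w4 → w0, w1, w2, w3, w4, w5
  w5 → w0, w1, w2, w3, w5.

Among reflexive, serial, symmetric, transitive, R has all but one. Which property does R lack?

symmetric

Reflexive: yes — every world is R-related to itself.
Serial: yes — every world has a successor (e.g. w0 R w0).
Symmetric: no — w4 R w0 but not w0 R w4.
Transitive: yes — every two-step R-path is closed by a direct edge.
Only symmetric fails.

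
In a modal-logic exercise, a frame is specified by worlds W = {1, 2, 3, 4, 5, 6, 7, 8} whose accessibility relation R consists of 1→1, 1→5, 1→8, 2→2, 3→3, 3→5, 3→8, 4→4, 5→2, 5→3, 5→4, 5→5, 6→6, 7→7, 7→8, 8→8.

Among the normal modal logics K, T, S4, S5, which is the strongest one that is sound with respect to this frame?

T

Reflexive (axiom T): yes — every world is R-related to itself.
Transitive (axiom 4): no — 1 R 5 and 5 R 2, but not 1 R 2.
Euclidean (axiom 5): no — 1 R 5 and 1 R 8, but not 5 R 8.
So F validates K, T; S4 would additionally require R to be transitive. The strongest is T.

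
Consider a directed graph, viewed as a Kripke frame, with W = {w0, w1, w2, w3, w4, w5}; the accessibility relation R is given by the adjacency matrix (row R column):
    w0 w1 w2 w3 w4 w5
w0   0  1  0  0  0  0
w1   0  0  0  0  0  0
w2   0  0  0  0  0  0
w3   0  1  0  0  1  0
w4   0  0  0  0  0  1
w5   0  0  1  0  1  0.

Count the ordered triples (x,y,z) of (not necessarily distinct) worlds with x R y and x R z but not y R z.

10

Enumerating: (w0,w1,w1), (w3,w1,w1), (w3,w1,w4), (w3,w4,w1), (w3,w4,w4), (w4,w5,w5), (w5,w2,w2), (w5,w2,w4), (w5,w4,w2), (w5,w4,w4).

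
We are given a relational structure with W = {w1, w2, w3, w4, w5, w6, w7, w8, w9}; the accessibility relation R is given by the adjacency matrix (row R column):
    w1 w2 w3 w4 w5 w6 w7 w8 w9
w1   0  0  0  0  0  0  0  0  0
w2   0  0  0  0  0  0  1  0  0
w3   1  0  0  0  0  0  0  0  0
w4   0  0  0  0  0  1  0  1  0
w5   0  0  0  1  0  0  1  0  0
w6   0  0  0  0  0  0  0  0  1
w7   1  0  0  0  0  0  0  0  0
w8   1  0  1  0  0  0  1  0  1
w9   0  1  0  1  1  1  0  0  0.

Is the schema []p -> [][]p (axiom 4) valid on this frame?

No

Axiom 4 corresponds to the accessibility relation being transitive.
Transitive: no — w2 R w7 and w7 R w1, but not w2 R w1.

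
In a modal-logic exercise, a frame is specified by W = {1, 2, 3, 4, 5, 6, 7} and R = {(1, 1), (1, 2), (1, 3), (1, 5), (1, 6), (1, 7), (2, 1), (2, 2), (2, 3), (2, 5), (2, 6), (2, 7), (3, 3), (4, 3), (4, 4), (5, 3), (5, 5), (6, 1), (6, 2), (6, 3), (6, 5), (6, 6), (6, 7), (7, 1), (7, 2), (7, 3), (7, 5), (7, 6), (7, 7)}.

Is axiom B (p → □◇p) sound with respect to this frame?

No

By correspondence theory, B is valid on a frame iff R is symmetric.
Symmetric: no — 1 R 3 but not 3 R 1.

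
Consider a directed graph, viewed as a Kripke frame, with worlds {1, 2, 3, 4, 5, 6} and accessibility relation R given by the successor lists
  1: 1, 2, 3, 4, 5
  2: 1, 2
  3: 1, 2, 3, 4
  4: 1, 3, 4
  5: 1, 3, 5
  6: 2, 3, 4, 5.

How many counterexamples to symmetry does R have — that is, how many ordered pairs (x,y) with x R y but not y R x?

Enumerating: (3,2), (5,3), (6,2), (6,3), (6,4), (6,5).

6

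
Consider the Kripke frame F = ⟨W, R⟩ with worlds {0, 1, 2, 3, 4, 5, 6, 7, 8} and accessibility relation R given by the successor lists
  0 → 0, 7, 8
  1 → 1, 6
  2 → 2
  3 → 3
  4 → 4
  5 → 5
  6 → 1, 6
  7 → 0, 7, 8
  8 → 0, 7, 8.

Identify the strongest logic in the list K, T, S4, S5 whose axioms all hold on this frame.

Reflexive (axiom T): yes — every world is R-related to itself.
Transitive (axiom 4): yes — every two-step R-path is closed by a direct edge.
Euclidean (axiom 5): yes — any two successors of a common world are R-related.
So F validates K, T, S4, S5. The strongest is S5.

S5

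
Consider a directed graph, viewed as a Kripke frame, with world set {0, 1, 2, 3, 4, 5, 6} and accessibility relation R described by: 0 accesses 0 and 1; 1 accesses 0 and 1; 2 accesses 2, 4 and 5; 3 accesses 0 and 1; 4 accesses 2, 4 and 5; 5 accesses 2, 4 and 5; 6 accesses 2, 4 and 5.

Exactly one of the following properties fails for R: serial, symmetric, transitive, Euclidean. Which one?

Serial: yes — every world has a successor (e.g. 0 R 0).
Symmetric: no — 3 R 0 but not 0 R 3.
Transitive: yes — every two-step R-path is closed by a direct edge.
Euclidean: yes — any two successors of a common world are R-related.
Only symmetric fails.

symmetric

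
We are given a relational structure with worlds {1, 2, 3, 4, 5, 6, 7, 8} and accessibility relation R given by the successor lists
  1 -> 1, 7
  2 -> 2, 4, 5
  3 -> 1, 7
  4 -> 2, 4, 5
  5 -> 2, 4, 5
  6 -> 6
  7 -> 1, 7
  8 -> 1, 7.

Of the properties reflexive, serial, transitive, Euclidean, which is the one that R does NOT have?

Reflexive: no — 3 is not related to itself.
Serial: yes — every world has a successor (e.g. 1 R 1).
Transitive: yes — every two-step R-path is closed by a direct edge.
Euclidean: yes — any two successors of a common world are R-related.
Only reflexive fails.

reflexive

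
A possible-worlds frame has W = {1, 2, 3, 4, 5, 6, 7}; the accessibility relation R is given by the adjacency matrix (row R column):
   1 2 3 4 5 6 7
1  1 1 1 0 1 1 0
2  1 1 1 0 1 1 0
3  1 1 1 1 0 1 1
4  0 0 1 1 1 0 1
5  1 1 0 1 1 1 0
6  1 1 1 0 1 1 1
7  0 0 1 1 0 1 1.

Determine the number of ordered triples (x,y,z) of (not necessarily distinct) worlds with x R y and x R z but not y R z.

34

Enumerating: (1,3,5), (1,5,3), (2,3,5), (2,5,3), (3,1,4), (3,1,7), (3,2,4), (3,2,7), (3,4,1), (3,4,2), (3,4,6), (3,6,4), … and 22 more.
Total: 34.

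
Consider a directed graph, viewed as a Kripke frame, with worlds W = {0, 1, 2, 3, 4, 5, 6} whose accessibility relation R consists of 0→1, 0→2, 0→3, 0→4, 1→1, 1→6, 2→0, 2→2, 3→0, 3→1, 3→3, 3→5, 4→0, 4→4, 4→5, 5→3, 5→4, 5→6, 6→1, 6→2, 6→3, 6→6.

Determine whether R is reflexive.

No

Reflexive: no — 0 is not related to itself.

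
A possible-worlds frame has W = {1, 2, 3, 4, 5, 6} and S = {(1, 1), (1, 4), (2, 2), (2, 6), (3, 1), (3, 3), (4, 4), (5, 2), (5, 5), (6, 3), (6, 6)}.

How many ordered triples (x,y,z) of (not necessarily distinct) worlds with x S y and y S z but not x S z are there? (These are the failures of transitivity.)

4

Enumerating: (2,6,3), (3,1,4), (5,2,6), (6,3,1).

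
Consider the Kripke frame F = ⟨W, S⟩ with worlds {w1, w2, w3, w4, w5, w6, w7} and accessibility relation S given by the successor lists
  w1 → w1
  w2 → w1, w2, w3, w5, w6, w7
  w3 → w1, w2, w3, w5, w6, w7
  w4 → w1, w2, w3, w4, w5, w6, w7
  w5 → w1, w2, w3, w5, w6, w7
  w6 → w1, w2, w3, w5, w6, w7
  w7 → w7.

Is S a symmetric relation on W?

No

Symmetric: no — w2 S w1 but not w1 S w2.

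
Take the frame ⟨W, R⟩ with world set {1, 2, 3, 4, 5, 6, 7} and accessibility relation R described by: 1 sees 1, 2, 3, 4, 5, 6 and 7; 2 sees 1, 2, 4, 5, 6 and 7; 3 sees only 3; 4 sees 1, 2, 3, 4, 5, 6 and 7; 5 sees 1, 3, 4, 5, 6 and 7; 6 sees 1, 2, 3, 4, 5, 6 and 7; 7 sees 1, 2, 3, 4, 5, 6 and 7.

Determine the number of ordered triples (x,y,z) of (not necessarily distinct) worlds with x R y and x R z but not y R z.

38

Enumerating: (1,2,3), (1,3,1), (1,3,2), (1,3,4), (1,3,5), (1,3,6), (1,3,7), (1,5,2), (2,5,2), (4,2,3), (4,3,1), (4,3,2), … and 26 more.
Total: 38.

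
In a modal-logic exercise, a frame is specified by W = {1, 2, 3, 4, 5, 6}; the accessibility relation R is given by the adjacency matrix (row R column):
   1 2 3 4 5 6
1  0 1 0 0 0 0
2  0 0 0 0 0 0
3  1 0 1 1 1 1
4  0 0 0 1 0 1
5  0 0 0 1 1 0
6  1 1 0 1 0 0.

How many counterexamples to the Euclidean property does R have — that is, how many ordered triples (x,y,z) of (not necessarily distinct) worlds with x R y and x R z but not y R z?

24

Enumerating: (1,2,2), (3,1,1), (3,1,3), (3,1,4), (3,1,5), (3,1,6), (3,4,1), (3,4,3), (3,4,5), (3,5,1), (3,5,3), (3,5,6), … and 12 more.
Total: 24.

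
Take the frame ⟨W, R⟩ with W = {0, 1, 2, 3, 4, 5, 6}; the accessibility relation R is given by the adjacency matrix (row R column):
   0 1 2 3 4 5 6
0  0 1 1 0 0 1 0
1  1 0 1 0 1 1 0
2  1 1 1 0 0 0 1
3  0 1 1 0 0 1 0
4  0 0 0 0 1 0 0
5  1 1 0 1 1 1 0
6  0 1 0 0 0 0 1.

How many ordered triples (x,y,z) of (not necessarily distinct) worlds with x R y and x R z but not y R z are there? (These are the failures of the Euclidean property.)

Enumerating: (0,1,1), (0,2,5), (0,5,2), (1,0,0), (1,0,4), (1,2,4), (1,2,5), (1,4,0), (1,4,2), (1,4,5), (1,5,2), (2,0,0), … and 22 more.
Total: 34.

34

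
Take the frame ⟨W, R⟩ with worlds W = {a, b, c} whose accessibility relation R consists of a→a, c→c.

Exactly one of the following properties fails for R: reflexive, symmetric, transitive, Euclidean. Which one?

Reflexive: no — b is not related to itself.
Symmetric: yes — every pair in R has its reverse in R.
Transitive: yes — every two-step R-path is closed by a direct edge.
Euclidean: yes — any two successors of a common world are R-related.
Only reflexive fails.

reflexive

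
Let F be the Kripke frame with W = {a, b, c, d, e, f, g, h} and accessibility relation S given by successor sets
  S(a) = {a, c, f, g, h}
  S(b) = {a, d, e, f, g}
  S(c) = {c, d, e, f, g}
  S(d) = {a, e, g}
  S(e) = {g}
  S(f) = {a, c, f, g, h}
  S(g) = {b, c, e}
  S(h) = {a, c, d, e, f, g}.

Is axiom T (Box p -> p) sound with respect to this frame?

The schema T characterises exactly the reflexive frames.
Reflexive: no — b is not related to itself.

No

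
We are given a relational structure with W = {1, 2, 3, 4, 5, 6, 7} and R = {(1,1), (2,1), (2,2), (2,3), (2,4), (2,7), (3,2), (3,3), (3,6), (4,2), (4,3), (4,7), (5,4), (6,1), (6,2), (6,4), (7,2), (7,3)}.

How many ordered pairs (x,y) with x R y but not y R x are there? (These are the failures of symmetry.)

9

Enumerating: (2,1), (3,6), (4,3), (4,7), (5,4), (6,1), (6,2), (6,4), (7,3).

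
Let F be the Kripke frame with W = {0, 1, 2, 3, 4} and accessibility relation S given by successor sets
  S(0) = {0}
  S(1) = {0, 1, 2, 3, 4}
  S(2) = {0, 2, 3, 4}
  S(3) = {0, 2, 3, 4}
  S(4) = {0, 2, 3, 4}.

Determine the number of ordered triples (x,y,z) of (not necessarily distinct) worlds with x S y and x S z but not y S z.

Enumerating: (1,0,1), (1,0,2), (1,0,3), (1,0,4), (1,2,1), (1,3,1), (1,4,1), (2,0,2), (2,0,3), (2,0,4), (3,0,2), (3,0,3), (3,0,4), (4,0,2), (4,0,3), (4,0,4).

16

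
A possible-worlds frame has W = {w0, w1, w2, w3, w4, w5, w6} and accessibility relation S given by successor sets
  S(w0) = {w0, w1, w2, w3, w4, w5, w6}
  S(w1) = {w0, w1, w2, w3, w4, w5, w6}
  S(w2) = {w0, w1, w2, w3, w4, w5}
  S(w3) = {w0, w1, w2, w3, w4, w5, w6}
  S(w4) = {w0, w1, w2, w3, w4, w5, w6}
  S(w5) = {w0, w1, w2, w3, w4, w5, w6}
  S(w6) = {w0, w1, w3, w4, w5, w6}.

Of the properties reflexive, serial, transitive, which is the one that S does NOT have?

transitive

Reflexive: yes — every world is S-related to itself.
Serial: yes — every world has a successor (e.g. w0 S w0).
Transitive: no — w2 S w0 and w0 S w6, but not w2 S w6.
Only transitive fails.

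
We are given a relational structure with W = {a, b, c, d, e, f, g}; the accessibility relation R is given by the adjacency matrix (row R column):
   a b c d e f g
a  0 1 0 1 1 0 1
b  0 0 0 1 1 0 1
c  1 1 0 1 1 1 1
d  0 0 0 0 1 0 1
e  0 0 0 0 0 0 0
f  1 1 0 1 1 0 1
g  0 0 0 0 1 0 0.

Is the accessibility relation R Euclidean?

No

Euclidean: no — a R d and a R b, but not d R b.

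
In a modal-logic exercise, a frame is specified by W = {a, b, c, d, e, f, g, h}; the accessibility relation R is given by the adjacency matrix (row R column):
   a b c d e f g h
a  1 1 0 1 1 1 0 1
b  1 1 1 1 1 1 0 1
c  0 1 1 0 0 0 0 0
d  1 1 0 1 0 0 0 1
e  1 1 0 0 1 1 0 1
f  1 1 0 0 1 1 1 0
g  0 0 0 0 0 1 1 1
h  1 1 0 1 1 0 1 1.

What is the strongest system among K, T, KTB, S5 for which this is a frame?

KTB

Reflexive (axiom T): yes — every world is R-related to itself.
Symmetric (axiom B): yes — every pair in R has its reverse in R.
Euclidean (axiom 5): no — a R d and a R e, but not d R e.
So F validates K, T, KTB; S5 would additionally require R to be Euclidean. The strongest is KTB.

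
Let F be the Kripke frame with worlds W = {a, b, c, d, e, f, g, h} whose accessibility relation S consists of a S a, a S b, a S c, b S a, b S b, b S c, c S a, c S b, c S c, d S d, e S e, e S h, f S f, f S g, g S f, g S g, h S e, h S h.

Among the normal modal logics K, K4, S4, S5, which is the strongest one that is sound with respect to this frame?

S5

Transitive (axiom 4): yes — every two-step S-path is closed by a direct edge.
Reflexive (axiom T): yes — every world is S-related to itself.
Euclidean (axiom 5): yes — any two successors of a common world are S-related.
So F validates K, K4, S4, S5. The strongest is S5.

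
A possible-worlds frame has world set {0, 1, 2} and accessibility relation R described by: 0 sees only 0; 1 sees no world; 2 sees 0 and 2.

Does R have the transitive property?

Yes

Transitive: yes — every two-step R-path is closed by a direct edge.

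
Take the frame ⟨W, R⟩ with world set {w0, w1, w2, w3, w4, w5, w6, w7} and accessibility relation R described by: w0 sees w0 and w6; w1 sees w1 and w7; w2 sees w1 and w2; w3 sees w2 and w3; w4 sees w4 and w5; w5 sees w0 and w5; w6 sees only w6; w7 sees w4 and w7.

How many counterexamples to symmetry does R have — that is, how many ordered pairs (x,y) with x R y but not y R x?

Enumerating: (w0,w6), (w1,w7), (w2,w1), (w3,w2), (w4,w5), (w5,w0), (w7,w4).

7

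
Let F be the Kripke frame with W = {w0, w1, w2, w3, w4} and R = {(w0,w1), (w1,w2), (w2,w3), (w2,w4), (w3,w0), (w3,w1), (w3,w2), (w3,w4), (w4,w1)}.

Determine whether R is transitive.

Transitive: no — w0 R w1 and w1 R w2, but not w0 R w2.

No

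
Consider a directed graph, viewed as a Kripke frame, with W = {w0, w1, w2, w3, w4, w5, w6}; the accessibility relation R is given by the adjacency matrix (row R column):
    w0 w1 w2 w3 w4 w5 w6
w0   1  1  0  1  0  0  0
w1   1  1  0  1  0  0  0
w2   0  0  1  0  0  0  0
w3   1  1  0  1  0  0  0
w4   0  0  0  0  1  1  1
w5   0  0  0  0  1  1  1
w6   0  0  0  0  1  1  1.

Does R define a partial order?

Reflexive: yes — every world is R-related to itself.
Transitive: yes — every two-step R-path is closed by a direct edge.
Antisymmetric: no — w0 R w1 and w1 R w0 with w0 ≠ w1.
So R is not a partial order.

No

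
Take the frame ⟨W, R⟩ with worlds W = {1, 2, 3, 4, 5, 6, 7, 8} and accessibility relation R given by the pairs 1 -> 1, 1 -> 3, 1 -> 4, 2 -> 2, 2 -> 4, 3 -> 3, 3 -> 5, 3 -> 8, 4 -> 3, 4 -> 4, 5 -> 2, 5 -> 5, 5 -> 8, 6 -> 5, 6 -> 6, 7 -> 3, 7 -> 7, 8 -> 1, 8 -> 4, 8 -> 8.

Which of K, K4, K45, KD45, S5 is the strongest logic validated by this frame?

K

Transitive (axiom 4): no — 1 R 3 and 3 R 5, but not 1 R 5.
Euclidean (axiom 5): no — 1 R 3 and 1 R 4, but not 3 R 4.
Serial (axiom D): yes — every world has a successor (e.g. 1 R 1).
Reflexive (axiom T): yes — every world is R-related to itself.
So F validates K; K4 would additionally require R to be transitive. The strongest is K.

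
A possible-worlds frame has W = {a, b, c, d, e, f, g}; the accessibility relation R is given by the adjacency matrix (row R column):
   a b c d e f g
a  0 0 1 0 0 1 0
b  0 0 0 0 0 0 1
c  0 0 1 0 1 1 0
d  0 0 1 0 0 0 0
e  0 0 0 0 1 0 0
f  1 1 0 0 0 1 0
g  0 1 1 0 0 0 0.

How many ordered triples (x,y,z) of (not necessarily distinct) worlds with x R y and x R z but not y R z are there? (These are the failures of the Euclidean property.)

Enumerating: (a,f,c), (b,g,g), (c,e,c), (c,e,f), (c,f,c), (c,f,e), (f,a,a), (f,a,b), (f,b,a), (f,b,b), (f,b,f), (g,b,b), (g,b,c), (g,c,b).

14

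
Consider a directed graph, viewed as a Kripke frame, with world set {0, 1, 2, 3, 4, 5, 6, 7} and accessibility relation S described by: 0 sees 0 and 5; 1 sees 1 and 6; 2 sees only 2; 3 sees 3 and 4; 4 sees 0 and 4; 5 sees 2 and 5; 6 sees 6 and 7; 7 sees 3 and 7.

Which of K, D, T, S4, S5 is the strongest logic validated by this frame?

Serial (axiom D): yes — every world has a successor (e.g. 0 S 0).
Reflexive (axiom T): yes — every world is S-related to itself.
Transitive (axiom 4): no — 0 S 5 and 5 S 2, but not 0 S 2.
Euclidean (axiom 5): no — 0 S 5 and 0 S 0, but not 5 S 0.
So F validates K, D, T; S4 would additionally require S to be transitive. The strongest is T.

T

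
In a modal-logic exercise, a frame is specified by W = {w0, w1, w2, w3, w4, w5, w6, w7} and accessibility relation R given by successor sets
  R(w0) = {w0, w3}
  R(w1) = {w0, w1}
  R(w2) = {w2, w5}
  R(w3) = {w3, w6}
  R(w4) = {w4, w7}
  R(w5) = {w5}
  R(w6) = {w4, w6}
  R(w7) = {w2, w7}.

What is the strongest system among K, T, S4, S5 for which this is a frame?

Reflexive (axiom T): yes — every world is R-related to itself.
Transitive (axiom 4): no — w0 R w3 and w3 R w6, but not w0 R w6.
Euclidean (axiom 5): no — w0 R w3 and w0 R w0, but not w3 R w0.
So F validates K, T; S4 would additionally require R to be transitive. The strongest is T.

T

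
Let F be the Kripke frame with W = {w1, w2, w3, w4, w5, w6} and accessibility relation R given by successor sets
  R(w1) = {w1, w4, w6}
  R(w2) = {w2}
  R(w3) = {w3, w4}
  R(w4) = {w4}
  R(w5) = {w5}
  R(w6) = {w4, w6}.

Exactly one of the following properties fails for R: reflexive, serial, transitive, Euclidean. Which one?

Euclidean

Reflexive: yes — every world is R-related to itself.
Serial: yes — every world has a successor (e.g. w1 R w1).
Transitive: yes — every two-step R-path is closed by a direct edge.
Euclidean: no — w1 R w4 and w1 R w6, but not w4 R w6.
Only Euclidean fails.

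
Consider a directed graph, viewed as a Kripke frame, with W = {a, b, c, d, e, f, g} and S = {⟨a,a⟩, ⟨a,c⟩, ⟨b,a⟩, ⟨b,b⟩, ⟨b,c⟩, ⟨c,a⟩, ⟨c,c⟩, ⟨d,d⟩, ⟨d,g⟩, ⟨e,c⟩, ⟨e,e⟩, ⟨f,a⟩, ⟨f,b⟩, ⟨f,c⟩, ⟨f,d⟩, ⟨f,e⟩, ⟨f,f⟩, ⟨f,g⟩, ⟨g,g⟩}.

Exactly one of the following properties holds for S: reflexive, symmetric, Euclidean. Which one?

reflexive

Reflexive: yes — every world is S-related to itself.
Symmetric: no — b S a but not a S b.
Euclidean: no — f S a and f S b, but not a S b.
Only reflexive holds.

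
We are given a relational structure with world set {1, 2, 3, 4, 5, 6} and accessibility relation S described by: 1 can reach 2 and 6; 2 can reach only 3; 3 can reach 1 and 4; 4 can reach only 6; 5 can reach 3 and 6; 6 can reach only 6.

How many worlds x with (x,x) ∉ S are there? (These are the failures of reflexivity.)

5

Enumerating: 1, 2, 3, 4, 5.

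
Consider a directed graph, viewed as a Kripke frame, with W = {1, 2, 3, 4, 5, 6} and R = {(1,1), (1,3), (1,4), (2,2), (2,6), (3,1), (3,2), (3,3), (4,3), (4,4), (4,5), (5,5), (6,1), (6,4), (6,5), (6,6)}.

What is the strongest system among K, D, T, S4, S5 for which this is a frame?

Serial (axiom D): yes — every world has a successor (e.g. 1 R 1).
Reflexive (axiom T): yes — every world is R-related to itself.
Transitive (axiom 4): no — 1 R 3 and 3 R 2, but not 1 R 2.
Euclidean (axiom 5): no — 1 R 3 and 1 R 4, but not 3 R 4.
So F validates K, D, T; S4 would additionally require R to be transitive. The strongest is T.

T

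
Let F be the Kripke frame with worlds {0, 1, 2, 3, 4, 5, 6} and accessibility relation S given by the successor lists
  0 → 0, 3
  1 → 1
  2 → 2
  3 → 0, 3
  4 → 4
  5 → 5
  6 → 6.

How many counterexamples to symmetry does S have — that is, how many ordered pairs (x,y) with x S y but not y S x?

S is symmetric; there are no such tuples.

0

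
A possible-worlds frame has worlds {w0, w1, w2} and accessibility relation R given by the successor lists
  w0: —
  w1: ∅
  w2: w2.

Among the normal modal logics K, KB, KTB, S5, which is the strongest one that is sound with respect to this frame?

Symmetric (axiom B): yes — every pair in R has its reverse in R.
Reflexive (axiom T): no — w0 is not related to itself.
Euclidean (axiom 5): yes — any two successors of a common world are R-related.
So F validates K, KB; KTB would additionally require R to be reflexive. The strongest is KB.

KB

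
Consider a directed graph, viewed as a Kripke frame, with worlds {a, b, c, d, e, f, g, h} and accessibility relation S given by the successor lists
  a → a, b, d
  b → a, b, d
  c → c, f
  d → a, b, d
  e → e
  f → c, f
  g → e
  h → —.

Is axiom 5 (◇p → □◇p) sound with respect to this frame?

By correspondence theory, 5 is valid on a frame iff S is Euclidean.
Euclidean: yes — any two successors of a common world are S-related.

Yes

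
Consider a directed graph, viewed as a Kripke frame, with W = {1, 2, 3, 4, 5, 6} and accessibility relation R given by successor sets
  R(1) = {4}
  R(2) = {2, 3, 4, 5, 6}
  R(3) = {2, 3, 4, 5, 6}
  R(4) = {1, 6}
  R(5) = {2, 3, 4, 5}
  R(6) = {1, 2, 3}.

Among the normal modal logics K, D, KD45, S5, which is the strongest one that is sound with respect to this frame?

Serial (axiom D): yes — every world has a successor (e.g. 1 R 4).
Euclidean (axiom 5): no — 2 R 4 and 2 R 3, but not 4 R 3.
Transitive (axiom 4): no — 1 R 4 and 4 R 6, but not 1 R 6.
Reflexive (axiom T): no — 1 is not related to itself.
So F validates K, D; KD45 would additionally require R to be Euclidean and transitive. The strongest is D.

D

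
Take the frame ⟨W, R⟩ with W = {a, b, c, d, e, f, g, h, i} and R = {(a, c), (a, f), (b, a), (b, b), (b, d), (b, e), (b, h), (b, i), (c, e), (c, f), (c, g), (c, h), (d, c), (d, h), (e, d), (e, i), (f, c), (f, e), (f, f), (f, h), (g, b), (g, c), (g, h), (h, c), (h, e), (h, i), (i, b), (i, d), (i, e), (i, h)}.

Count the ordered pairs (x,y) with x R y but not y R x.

Enumerating: (a,c), (a,f), (b,a), (b,d), (b,e), (b,h), (c,e), (d,c), (d,h), (e,d), (f,e), (f,h), (g,b), (g,h), (h,e), (i,d).

16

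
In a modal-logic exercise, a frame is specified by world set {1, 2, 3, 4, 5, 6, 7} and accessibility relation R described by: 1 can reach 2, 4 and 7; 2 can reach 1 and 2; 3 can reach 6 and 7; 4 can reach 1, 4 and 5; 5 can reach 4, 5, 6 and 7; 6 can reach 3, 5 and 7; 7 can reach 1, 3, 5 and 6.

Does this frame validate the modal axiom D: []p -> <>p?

Yes

The schema D characterises exactly the serial frames.
Serial: yes — every world has a successor (e.g. 1 R 2).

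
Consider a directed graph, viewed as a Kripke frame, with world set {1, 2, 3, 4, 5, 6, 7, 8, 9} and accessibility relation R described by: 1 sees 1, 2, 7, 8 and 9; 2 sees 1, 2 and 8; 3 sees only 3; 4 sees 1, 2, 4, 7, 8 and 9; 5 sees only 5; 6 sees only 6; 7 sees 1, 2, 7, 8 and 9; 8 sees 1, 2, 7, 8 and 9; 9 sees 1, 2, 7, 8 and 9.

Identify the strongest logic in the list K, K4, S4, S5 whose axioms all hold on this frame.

Transitive (axiom 4): no — 2 R 1 and 1 R 7, but not 2 R 7.
Reflexive (axiom T): yes — every world is R-related to itself.
Euclidean (axiom 5): no — 1 R 2 and 1 R 7, but not 2 R 7.
So F validates K; K4 would additionally require R to be transitive. The strongest is K.

K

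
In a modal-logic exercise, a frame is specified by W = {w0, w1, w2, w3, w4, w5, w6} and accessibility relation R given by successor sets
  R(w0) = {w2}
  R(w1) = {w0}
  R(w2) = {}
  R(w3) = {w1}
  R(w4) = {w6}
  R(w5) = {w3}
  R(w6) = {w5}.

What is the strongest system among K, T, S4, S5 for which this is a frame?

Reflexive (axiom T): no — w0 is not related to itself.
Transitive (axiom 4): no — w1 R w0 and w0 R w2, but not w1 R w2.
Euclidean (axiom 5): no — w0 R w2 and w0 R w2, but not w2 R w2.
So F validates K; T would additionally require R to be reflexive. The strongest is K.

K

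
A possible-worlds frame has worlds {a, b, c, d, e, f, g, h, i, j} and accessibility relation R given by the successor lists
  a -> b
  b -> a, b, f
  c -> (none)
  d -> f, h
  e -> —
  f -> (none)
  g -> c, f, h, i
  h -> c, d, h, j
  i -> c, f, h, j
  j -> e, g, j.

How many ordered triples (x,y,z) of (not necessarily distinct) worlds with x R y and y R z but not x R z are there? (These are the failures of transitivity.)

Enumerating: (a,b,a), (a,b,f), (d,h,c), (d,h,d), (d,h,j), (g,h,d), (g,h,j), (g,i,j), (h,d,f), (h,j,e), (h,j,g), (i,h,d), (i,j,e), (i,j,g), (j,g,c), (j,g,f), (j,g,h), (j,g,i).

18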